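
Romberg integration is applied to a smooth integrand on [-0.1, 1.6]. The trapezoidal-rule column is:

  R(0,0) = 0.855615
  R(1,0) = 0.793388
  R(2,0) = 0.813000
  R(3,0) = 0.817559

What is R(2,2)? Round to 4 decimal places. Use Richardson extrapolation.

R(1,1) = 0.793388 + (0.793388 − 0.855615)/3 = 0.772646
R(2,1) = (4·0.813000 − 0.793388) / 3 = 0.819537
R(2,2) = 0.819537 + (0.819537 − 0.772646)/15 = 0.822663

0.8227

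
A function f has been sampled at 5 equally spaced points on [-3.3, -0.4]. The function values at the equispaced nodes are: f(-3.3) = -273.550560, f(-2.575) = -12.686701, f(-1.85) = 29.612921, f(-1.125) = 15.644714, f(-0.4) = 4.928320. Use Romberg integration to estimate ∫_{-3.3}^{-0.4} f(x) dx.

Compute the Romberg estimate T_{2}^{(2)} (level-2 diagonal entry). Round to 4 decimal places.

-46.0889

T_{0}^{(0)} (trapezoid, 1 panel, h=2.9000): -389.502248
T_{1}^{(0)} (trapezoid, 2 panels, h=1.4500): -151.812389
T_{2}^{(0)} (trapezoid, 4 panels, h=0.7250): -73.761635
T_{1}^{(1)} = -151.812389 + (-151.812389 − (-389.502248))/3 = -72.582436
T_{2}^{(1)} = -73.761635 + (-73.761635 − (-151.812389))/3 = -47.744717
T_{2}^{(2)} = -47.744717 + (-47.744717 − (-72.582436))/15 = -46.088869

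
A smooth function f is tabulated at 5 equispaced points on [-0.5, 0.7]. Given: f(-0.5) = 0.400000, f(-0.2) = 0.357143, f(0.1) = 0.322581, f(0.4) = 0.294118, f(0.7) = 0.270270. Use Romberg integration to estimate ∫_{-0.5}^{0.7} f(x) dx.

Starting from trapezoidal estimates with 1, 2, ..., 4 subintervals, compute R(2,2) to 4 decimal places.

R(0,0) (trapezoid, 1 panel, h=1.2000): 0.402162
R(1,0) (trapezoid, 2 panels, h=0.6000): 0.394630
R(2,0) (trapezoid, 4 panels, h=0.3000): 0.392693
R(1,1) = 0.394630 + (0.394630 − 0.402162)/3 = 0.392119
R(2,1) = 0.392693 + (0.392693 − 0.394630)/3 = 0.392047
R(2,2) = 0.392047 + (0.392047 − 0.392119)/15 = 0.392042

0.3920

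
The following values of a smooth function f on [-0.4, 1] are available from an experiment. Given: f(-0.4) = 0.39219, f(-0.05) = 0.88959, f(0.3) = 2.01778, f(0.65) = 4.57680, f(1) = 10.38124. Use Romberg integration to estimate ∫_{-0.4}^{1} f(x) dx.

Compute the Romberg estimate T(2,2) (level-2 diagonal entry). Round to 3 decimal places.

4.271

T(0,0) (trapezoid, 1 panel, h=1.4000): 7.54140
T(1,0) (trapezoid, 2 panels, h=0.7000): 5.18315
T(2,0) (trapezoid, 4 panels, h=0.3500): 4.50481
T(1,1) = 5.18315 + (5.18315 − 7.54140)/3 = 4.39707
T(2,1) = 4.50481 + (4.50481 − 5.18315)/3 = 4.27870
T(2,2) = 4.27870 + (4.27870 − 4.39707)/15 = 4.27081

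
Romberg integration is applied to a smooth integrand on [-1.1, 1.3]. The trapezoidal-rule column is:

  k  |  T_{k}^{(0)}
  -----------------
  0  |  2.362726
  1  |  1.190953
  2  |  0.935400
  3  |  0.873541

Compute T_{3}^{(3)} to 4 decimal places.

T_{1}^{(1)} = (4·1.190953 − 2.362726) / 3 = 0.800362
T_{2}^{(1)} = 0.935400 + (0.935400 − 1.190953)/3 = 0.850216
T_{3}^{(1)} = (4·0.873541 − 0.935400) / 3 = 0.852921
T_{2}^{(2)} = (16·0.850216 − 0.800362) / 15 = 0.853540
T_{3}^{(2)} = 0.852921 + (0.852921 − 0.850216)/15 = 0.853101
T_{3}^{(3)} = 0.853101 + (0.853101 − 0.853540)/63 = 0.853094
(Column j=1 coincides with Simpson's rule on the same nodes.)

0.8531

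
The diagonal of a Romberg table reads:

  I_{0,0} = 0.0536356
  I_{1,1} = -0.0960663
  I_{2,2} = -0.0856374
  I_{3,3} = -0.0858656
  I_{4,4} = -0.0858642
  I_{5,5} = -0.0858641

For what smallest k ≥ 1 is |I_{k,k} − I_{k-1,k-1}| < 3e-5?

|I_{1,1} − I_{0,0}| = 0.1497019 ≥ 3e-5
|I_{2,2} − I_{1,1}| = 0.0104289 ≥ 3e-5
|I_{3,3} − I_{2,2}| = 0.0002282 ≥ 3e-5
|I_{4,4} − I_{3,3}| = 0.0000014 < 3e-5

k = 4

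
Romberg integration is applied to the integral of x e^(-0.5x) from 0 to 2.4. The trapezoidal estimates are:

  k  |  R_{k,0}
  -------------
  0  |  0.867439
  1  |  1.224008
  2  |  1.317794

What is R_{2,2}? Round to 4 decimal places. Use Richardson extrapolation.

Richardson extrapolation on the trapezoidal column (denominator 4−1=3):
R_{1,1} = (4·1.224008 − 0.867439) / 3 = 1.342864
R_{2,1} = 1.317794 + (1.317794 − 1.224008)/3 = 1.349056
R_{2,2} = 1.349056 + (1.349056 − 1.342864)/15 = 1.349469

1.3495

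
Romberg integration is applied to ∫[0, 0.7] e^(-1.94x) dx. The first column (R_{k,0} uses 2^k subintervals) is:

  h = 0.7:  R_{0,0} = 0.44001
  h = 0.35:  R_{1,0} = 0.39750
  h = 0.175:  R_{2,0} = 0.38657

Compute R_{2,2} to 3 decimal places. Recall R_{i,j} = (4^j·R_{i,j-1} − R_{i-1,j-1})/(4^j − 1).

0.383

R_{1,1} = (4·0.39750 − 0.44001) / 3 = 0.38333
R_{2,1} = 0.38657 + (0.38657 − 0.39750)/3 = 0.38293
R_{2,2} = 0.38293 + (0.38293 − 0.38333)/15 = 0.38290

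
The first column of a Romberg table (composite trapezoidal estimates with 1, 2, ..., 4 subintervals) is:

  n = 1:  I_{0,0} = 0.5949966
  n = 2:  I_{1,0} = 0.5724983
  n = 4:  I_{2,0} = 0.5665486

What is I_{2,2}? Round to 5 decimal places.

I_{1,1} = (4·0.5724983 − 0.5949966) / 3 = 0.5649989
I_{2,1} = (4·0.5665486 − 0.5724983) / 3 = 0.5645654
I_{2,2} = 0.5645654 + (0.5645654 − 0.5649989)/15 = 0.5645365

0.56454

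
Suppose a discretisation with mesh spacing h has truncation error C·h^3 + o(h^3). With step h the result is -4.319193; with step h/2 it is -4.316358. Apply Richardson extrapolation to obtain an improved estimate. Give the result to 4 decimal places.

-4.3160

The leading error scales as h^3; refining by a factor of 2 reduces it by 2^3 = 8.
Extrapolated value = (8·A(h/2) − A(h)) / (8 − 1)
= (8·(-4.316358) − (-4.319193)) / 7
= -30.211671 / 7 = -4.315953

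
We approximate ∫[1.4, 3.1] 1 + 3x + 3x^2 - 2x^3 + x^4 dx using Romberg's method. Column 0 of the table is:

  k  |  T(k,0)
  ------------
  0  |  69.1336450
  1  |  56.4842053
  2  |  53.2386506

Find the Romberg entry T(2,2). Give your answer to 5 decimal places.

52.14940

Richardson extrapolation on the trapezoidal column (denominator 4−1=3):
T(1,1) = 56.4842053 + (56.4842053 − 69.1336450)/3 = 52.2677254
T(2,1) = 53.2386506 + (53.2386506 − 56.4842053)/3 = 52.1567990
T(2,2) = 52.1567990 + (52.1567990 − 52.2677254)/15 = 52.1494039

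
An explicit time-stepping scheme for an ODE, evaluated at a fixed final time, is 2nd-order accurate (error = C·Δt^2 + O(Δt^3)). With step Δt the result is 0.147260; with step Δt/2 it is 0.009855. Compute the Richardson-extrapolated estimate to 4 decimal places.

-0.0359

The leading error scales as Δt^2; refining by a factor of 2 reduces it by 2^2 = 4.
Extrapolated value = (4·A(Δt/2) − A(Δt)) / (4 − 1)
= (4·0.009855 − 0.147260) / 3
= -0.107840 / 3 = -0.035947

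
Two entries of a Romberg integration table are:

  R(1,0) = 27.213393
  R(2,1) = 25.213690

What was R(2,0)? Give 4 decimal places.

25.7136

From R(2,1) = (4·R(2,0) − R(1,0))/3, solve for R(2,0):
4·R(2,0) = 3·25.213690 + 27.213393 = 102.854463
R(2,0) = 25.713616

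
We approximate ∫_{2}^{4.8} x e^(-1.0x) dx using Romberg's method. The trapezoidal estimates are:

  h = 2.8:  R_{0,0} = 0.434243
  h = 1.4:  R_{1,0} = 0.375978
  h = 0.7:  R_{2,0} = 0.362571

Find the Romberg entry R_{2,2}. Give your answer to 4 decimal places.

0.3582

Richardson extrapolation on the trapezoidal column (denominator 4−1=3):
R_{1,1} = (4·0.375978 − 0.434243) / 3 = 0.356556
R_{2,1} = (4·0.362571 − 0.375978) / 3 = 0.358102
R_{2,2} = (16·0.358102 − 0.356556) / 15 = 0.358205
(Column j=1 coincides with Simpson's rule on the same nodes.)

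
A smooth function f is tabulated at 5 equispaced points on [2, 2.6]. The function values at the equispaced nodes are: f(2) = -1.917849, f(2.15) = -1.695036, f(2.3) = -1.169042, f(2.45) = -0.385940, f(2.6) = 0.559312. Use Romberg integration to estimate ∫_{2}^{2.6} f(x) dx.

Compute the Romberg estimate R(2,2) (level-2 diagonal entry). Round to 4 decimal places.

-0.6009

R(0,0) (trapezoid, 1 panel, h=0.6000): -0.407561
R(1,0) (trapezoid, 2 panels, h=0.3000): -0.554493
R(2,0) (trapezoid, 4 panels, h=0.1500): -0.589393
R(1,1) = -0.554493 + (-0.554493 − (-0.407561))/3 = -0.603470
R(2,1) = -0.589393 + (-0.589393 − (-0.554493))/3 = -0.601026
R(2,2) = -0.601026 + (-0.601026 − (-0.603470))/15 = -0.600863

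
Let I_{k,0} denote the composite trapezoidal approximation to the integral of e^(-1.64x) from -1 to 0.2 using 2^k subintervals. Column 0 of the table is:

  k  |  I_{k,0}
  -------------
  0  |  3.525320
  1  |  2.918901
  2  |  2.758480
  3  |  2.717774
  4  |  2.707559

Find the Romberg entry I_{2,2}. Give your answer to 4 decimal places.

2.7042

I_{1,1} = 2.918901 + (2.918901 − 3.525320)/3 = 2.716761
I_{2,1} = 2.758480 + (2.758480 − 2.918901)/3 = 2.705006
I_{2,2} = 2.705006 + (2.705006 − 2.716761)/15 = 2.704222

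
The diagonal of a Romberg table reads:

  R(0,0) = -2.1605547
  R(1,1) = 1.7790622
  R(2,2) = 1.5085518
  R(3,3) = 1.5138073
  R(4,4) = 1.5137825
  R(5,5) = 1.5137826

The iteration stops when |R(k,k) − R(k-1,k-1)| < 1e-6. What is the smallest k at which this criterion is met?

k = 5

|R(1,1) − R(0,0)| = 3.9396169 ≥ 1e-6
|R(2,2) − R(1,1)| = 0.2705104 ≥ 1e-6
|R(3,3) − R(2,2)| = 0.0052555 ≥ 1e-6
|R(4,4) − R(3,3)| = 0.0000248 ≥ 1e-6
|R(5,5) − R(4,4)| = 0.0000001 < 1e-6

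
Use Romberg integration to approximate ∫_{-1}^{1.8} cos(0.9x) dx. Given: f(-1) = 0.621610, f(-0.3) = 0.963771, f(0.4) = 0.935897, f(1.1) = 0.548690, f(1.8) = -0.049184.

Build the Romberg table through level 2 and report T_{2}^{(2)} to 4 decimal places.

T_{0}^{(0)} (trapezoid, 1 panel, h=2.8000): 0.801396
T_{1}^{(0)} (trapezoid, 2 panels, h=1.4000): 1.710954
T_{2}^{(0)} (trapezoid, 4 panels, h=0.7000): 1.914200
T_{1}^{(1)} = 1.710954 + (1.710954 − 0.801396)/3 = 2.014140
T_{2}^{(1)} = 1.914200 + (1.914200 − 1.710954)/3 = 1.981949
T_{2}^{(2)} = 1.981949 + (1.981949 − 2.014140)/15 = 1.979803

1.9798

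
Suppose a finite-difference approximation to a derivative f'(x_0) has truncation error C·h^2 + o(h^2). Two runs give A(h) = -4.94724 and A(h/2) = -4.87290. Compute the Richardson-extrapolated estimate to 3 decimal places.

-4.848

The leading error scales as h^2; refining by a factor of 2 reduces it by 2^2 = 4.
Extrapolated value = (4·A(h/2) − A(h)) / (4 − 1)
= (4·(-4.87290) − (-4.94724)) / 3
= -14.54436 / 3 = -4.84812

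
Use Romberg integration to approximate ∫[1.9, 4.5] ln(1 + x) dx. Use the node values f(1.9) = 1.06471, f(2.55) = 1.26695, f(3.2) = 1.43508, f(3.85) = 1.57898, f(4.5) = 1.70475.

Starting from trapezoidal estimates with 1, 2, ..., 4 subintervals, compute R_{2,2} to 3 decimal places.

R_{0,0} (trapezoid, 1 panel, h=2.6000): 3.60030
R_{1,0} (trapezoid, 2 panels, h=1.3000): 3.66575
R_{2,0} (trapezoid, 4 panels, h=0.6500): 3.68273
R_{1,1} = 3.66575 + (3.66575 − 3.60030)/3 = 3.68757
R_{2,1} = 3.68273 + (3.68273 − 3.66575)/3 = 3.68839
R_{2,2} = 3.68839 + (3.68839 − 3.68757)/15 = 3.68844

3.688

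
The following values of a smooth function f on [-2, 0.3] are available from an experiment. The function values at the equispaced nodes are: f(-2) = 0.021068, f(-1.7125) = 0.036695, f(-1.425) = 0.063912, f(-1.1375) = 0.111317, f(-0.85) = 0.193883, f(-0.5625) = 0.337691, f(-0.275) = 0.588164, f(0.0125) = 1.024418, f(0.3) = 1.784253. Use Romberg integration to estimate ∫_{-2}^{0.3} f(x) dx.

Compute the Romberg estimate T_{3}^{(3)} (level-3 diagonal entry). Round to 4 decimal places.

T_{0}^{(0)} (trapezoid, 1 panel, h=2.3000): 2.076119
T_{1}^{(0)} (trapezoid, 2 panels, h=1.1500): 1.261025
T_{2}^{(0)} (trapezoid, 4 panels, h=0.5750): 1.005456
T_{3}^{(0)} (trapezoid, 8 panels, h=0.2875): 0.936888
T_{1}^{(1)} = 1.261025 + (1.261025 − 2.076119)/3 = 0.989327
T_{2}^{(1)} = 1.005456 + (1.005456 − 1.261025)/3 = 0.920266
T_{3}^{(1)} = 0.936888 + (0.936888 − 1.005456)/3 = 0.914032
T_{2}^{(2)} = 0.920266 + (0.920266 − 0.989327)/15 = 0.915662
T_{3}^{(2)} = 0.914032 + (0.914032 − 0.920266)/15 = 0.913616
T_{3}^{(3)} = 0.913616 + (0.913616 − 0.915662)/63 = 0.913584

0.9136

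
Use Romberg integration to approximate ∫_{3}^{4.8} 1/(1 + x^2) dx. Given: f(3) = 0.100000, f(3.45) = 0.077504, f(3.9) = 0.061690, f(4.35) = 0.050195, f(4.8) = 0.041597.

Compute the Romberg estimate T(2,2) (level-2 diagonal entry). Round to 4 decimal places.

0.1164

T(0,0) (trapezoid, 1 panel, h=1.8000): 0.127437
T(1,0) (trapezoid, 2 panels, h=0.9000): 0.119240
T(2,0) (trapezoid, 4 panels, h=0.4500): 0.117084
T(1,1) = 0.119240 + (0.119240 − 0.127437)/3 = 0.116508
T(2,1) = 0.117084 + (0.117084 − 0.119240)/3 = 0.116365
T(2,2) = 0.116365 + (0.116365 − 0.116508)/15 = 0.116355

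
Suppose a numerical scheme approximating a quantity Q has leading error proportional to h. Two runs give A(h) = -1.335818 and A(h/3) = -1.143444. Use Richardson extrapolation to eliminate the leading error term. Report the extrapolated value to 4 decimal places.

Extrapolated value = (3·A(h/3) − A(h)) / (3 − 1)
= (3·(-1.143444) − (-1.335818)) / 2
= -2.094514 / 2 = -1.047257

-1.0473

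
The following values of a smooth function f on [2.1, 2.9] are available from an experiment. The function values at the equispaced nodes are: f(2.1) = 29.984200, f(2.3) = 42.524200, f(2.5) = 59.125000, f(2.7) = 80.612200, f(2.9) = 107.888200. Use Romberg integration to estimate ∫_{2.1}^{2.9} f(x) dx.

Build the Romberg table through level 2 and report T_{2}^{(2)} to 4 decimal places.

49.9109

T_{0}^{(0)} (trapezoid, 1 panel, h=0.8000): 55.148960
T_{1}^{(0)} (trapezoid, 2 panels, h=0.4000): 51.224480
T_{2}^{(0)} (trapezoid, 4 panels, h=0.2000): 50.239520
T_{1}^{(1)} = 51.224480 + (51.224480 − 55.148960)/3 = 49.916320
T_{2}^{(1)} = 50.239520 + (50.239520 − 51.224480)/3 = 49.911200
T_{2}^{(2)} = 49.911200 + (49.911200 − 49.916320)/15 = 49.910859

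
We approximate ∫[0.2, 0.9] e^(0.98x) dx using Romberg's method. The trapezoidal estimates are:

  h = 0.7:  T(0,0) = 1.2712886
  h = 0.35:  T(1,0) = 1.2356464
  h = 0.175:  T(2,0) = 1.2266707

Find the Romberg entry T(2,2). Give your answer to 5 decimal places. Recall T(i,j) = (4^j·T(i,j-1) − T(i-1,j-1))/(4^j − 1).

T(1,1) = 1.2356464 + (1.2356464 − 1.2712886)/3 = 1.2237657
T(2,1) = 1.2266707 + (1.2266707 − 1.2356464)/3 = 1.2236788
T(2,2) = 1.2236788 + (1.2236788 − 1.2237657)/15 = 1.2236730

1.22367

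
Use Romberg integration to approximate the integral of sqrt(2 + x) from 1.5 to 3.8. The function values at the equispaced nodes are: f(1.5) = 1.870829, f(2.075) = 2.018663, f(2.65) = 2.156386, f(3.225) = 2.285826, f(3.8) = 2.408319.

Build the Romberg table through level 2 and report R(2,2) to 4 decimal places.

R(0,0) (trapezoid, 1 panel, h=2.3000): 4.921020
R(1,0) (trapezoid, 2 panels, h=1.1500): 4.940354
R(2,0) (trapezoid, 4 panels, h=0.5750): 4.945258
R(1,1) = 4.940354 + (4.940354 − 4.921020)/3 = 4.946799
R(2,1) = 4.945258 + (4.945258 − 4.940354)/3 = 4.946893
R(2,2) = 4.946893 + (4.946893 − 4.946799)/15 = 4.946899

4.9469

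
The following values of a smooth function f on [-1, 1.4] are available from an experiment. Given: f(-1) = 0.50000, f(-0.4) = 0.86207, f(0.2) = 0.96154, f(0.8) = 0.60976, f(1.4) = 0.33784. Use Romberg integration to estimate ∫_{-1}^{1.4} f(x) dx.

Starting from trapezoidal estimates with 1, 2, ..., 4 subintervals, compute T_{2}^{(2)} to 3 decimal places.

T_{0}^{(0)} (trapezoid, 1 panel, h=2.4000): 1.00541
T_{1}^{(0)} (trapezoid, 2 panels, h=1.2000): 1.65655
T_{2}^{(0)} (trapezoid, 4 panels, h=0.6000): 1.71137
T_{1}^{(1)} = 1.65655 + (1.65655 − 1.00541)/3 = 1.87360
T_{2}^{(1)} = 1.71137 + (1.71137 − 1.65655)/3 = 1.72964
T_{2}^{(2)} = 1.72964 + (1.72964 − 1.87360)/15 = 1.72004

1.720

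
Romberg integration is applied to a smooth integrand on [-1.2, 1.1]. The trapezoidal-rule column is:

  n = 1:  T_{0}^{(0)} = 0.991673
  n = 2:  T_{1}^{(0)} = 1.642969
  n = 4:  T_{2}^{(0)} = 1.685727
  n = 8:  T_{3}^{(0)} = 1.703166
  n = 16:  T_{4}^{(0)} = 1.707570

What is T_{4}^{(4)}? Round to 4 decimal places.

1.7090

Richardson extrapolation on the trapezoidal column (denominator 4−1=3):
T_{1}^{(1)} = (4·1.642969 − 0.991673) / 3 = 1.860068
T_{2}^{(1)} = 1.685727 + (1.685727 − 1.642969)/3 = 1.699980
T_{3}^{(1)} = (4·1.703166 − 1.685727) / 3 = 1.708979
T_{4}^{(1)} = 1.707570 + (1.707570 − 1.703166)/3 = 1.709038
T_{2}^{(2)} = (16·1.699980 − 1.860068) / 15 = 1.689307
T_{3}^{(2)} = (16·1.708979 − 1.699980) / 15 = 1.709579
T_{4}^{(2)} = 1.709038 + (1.709038 − 1.708979)/15 = 1.709042
T_{3}^{(3)} = 1.709579 + (1.709579 − 1.689307)/63 = 1.709901
T_{4}^{(3)} = (64·1.709042 − 1.709579) / 63 = 1.709033
T_{4}^{(4)} = 1.709033 + (1.709033 − 1.709901)/255 = 1.709030
(Column j=1 coincides with Simpson's rule on the same nodes.)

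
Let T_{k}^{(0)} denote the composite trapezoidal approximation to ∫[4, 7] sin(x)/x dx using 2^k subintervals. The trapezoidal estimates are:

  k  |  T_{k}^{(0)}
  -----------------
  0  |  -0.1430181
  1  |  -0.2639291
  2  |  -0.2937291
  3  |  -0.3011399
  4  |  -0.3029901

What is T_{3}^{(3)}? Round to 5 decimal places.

Richardson extrapolation on the trapezoidal column (denominator 4−1=3):
T_{1}^{(1)} = (4·(-0.2639291) − (-0.1430181)) / 3 = -0.3042328
T_{2}^{(1)} = (4·(-0.2937291) − (-0.2639291)) / 3 = -0.3036624
T_{3}^{(1)} = (4·(-0.3011399) − (-0.2937291)) / 3 = -0.3036102
T_{2}^{(2)} = (16·(-0.3036624) − (-0.3042328)) / 15 = -0.3036244
T_{3}^{(2)} = (16·(-0.3036102) − (-0.3036624)) / 15 = -0.3036067
T_{3}^{(3)} = -0.3036067 + (-0.3036067 − (-0.3036244))/63 = -0.3036064

-0.30361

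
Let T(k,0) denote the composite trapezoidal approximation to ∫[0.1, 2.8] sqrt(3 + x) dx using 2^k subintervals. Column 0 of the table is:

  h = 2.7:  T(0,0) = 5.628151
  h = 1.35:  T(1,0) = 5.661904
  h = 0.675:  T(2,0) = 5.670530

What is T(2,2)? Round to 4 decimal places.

5.6734

T(1,1) = 5.661904 + (5.661904 − 5.628151)/3 = 5.673155
T(2,1) = (4·5.670530 − 5.661904) / 3 = 5.673405
T(2,2) = 5.673405 + (5.673405 − 5.673155)/15 = 5.673422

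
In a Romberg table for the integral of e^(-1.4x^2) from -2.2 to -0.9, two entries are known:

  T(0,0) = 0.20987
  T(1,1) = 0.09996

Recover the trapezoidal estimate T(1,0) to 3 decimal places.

0.127

From T(1,1) = (4·T(1,0) − T(0,0))/3, solve for T(1,0):
4·T(1,0) = 3·0.09996 + 0.20987 = 0.50975
T(1,0) = 0.12744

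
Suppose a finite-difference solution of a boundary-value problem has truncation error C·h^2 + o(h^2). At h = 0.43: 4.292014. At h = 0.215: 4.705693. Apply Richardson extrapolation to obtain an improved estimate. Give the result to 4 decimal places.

The leading error scales as h^2; refining by a factor of 2 reduces it by 2^2 = 4.
Extrapolated value = (4·A(h/2) − A(h)) / (4 − 1)
= (4·4.705693 − 4.292014) / 3
= 14.530758 / 3 = 4.843586

4.8436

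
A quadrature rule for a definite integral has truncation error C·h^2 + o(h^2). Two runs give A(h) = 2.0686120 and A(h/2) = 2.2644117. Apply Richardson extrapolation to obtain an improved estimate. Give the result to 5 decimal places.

The leading error scales as h^2; refining by a factor of 2 reduces it by 2^2 = 4.
Extrapolated value = (4·A(h/2) − A(h)) / (4 − 1)
= (4·2.2644117 − 2.0686120) / 3
= 6.9890348 / 3 = 2.3296783

2.32968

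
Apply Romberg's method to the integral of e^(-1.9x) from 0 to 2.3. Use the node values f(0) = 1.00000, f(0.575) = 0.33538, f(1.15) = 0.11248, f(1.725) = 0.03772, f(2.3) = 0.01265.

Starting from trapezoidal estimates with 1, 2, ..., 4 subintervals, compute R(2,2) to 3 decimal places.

0.521

R(0,0) (trapezoid, 1 panel, h=2.3000): 1.16455
R(1,0) (trapezoid, 2 panels, h=1.1500): 0.71163
R(2,0) (trapezoid, 4 panels, h=0.5750): 0.57035
R(1,1) = 0.71163 + (0.71163 − 1.16455)/3 = 0.56066
R(2,1) = 0.57035 + (0.57035 − 0.71163)/3 = 0.52326
R(2,2) = 0.52326 + (0.52326 − 0.56066)/15 = 0.52077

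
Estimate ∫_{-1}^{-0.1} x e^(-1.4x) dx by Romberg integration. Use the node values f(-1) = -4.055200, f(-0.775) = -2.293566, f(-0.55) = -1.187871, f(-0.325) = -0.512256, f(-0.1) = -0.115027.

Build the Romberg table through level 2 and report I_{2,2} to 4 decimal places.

I_{0,0} (trapezoid, 1 panel, h=0.9000): -1.876602
I_{1,0} (trapezoid, 2 panels, h=0.4500): -1.472843
I_{2,0} (trapezoid, 4 panels, h=0.2250): -1.367731
I_{1,1} = -1.472843 + (-1.472843 − (-1.876602))/3 = -1.338257
I_{2,1} = -1.367731 + (-1.367731 − (-1.472843))/3 = -1.332694
I_{2,2} = -1.332694 + (-1.332694 − (-1.338257))/15 = -1.332323

-1.3323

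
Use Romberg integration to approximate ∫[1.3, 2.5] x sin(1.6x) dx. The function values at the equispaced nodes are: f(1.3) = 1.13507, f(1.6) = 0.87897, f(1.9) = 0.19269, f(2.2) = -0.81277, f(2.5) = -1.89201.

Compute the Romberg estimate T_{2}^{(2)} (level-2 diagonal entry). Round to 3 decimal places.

T_{0}^{(0)} (trapezoid, 1 panel, h=1.2000): -0.45416
T_{1}^{(0)} (trapezoid, 2 panels, h=0.6000): -0.11147
T_{2}^{(0)} (trapezoid, 4 panels, h=0.3000): -0.03587
T_{1}^{(1)} = -0.11147 + (-0.11147 − (-0.45416))/3 = 0.00276
T_{2}^{(1)} = -0.03587 + (-0.03587 − (-0.11147))/3 = -0.01067
T_{2}^{(2)} = -0.01067 + (-0.01067 − 0.00276)/15 = -0.01157

-0.012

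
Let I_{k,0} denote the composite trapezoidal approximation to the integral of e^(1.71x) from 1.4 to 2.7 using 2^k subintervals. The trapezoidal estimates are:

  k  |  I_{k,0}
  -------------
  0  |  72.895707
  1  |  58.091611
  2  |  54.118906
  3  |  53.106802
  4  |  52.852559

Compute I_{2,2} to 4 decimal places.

52.7705

Richardson extrapolation on the trapezoidal column (denominator 4−1=3):
I_{1,1} = (4·58.091611 − 72.895707) / 3 = 53.156912
I_{2,1} = 54.118906 + (54.118906 − 58.091611)/3 = 52.794671
I_{2,2} = (16·52.794671 − 53.156912) / 15 = 52.770522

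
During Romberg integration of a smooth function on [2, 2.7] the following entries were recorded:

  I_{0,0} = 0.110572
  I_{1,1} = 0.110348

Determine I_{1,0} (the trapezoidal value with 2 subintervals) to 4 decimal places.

From I_{1,1} = (4·I_{1,0} − I_{0,0})/3, solve for I_{1,0}:
4·I_{1,0} = 3·0.110348 + 0.110572 = 0.441616
I_{1,0} = 0.110404

0.1104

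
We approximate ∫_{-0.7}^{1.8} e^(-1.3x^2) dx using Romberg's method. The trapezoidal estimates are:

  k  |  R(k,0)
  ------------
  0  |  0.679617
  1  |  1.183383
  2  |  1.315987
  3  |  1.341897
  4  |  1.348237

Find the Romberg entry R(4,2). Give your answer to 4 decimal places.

1.3503

Richardson extrapolation on the trapezoidal column (denominator 4−1=3):
R(3,1) = (4·1.341897 − 1.315987) / 3 = 1.350534
R(4,1) = 1.348237 + (1.348237 − 1.341897)/3 = 1.350350
R(4,2) = 1.350350 + (1.350350 − 1.350534)/15 = 1.350338
(Column j=1 coincides with Simpson's rule on the same nodes.)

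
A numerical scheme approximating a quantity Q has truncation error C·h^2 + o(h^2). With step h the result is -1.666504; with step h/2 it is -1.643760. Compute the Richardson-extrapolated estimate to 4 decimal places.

Extrapolated value = (4·A(h/2) − A(h)) / (4 − 1)
= (4·(-1.643760) − (-1.666504)) / 3
= -4.908536 / 3 = -1.636179

-1.6362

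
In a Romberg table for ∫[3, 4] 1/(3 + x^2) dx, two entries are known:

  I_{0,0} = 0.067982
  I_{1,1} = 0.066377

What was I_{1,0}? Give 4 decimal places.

From I_{1,1} = (4·I_{1,0} − I_{0,0})/3, solve for I_{1,0}:
4·I_{1,0} = 3·0.066377 + 0.067982 = 0.267113
I_{1,0} = 0.066778

0.0668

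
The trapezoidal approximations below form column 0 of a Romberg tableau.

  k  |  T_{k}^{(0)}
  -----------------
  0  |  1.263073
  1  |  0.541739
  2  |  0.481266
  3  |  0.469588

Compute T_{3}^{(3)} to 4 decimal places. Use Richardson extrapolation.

Richardson extrapolation on the trapezoidal column (denominator 4−1=3):
T_{1}^{(1)} = 0.541739 + (0.541739 − 1.263073)/3 = 0.301294
T_{2}^{(1)} = 0.481266 + (0.481266 − 0.541739)/3 = 0.461108
T_{3}^{(1)} = (4·0.469588 − 0.481266) / 3 = 0.465695
T_{2}^{(2)} = 0.461108 + (0.461108 − 0.301294)/15 = 0.471762
T_{3}^{(2)} = (16·0.465695 − 0.461108) / 15 = 0.466001
T_{3}^{(3)} = 0.466001 + (0.466001 − 0.471762)/63 = 0.465910

0.4659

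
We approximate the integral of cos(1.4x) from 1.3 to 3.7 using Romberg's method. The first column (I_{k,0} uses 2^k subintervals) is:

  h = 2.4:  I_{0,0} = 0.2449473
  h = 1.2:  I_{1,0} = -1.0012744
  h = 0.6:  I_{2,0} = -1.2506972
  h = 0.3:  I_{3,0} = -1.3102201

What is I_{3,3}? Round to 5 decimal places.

I_{1,1} = (4·(-1.0012744) − 0.2449473) / 3 = -1.4166816
I_{2,1} = (4·(-1.2506972) − (-1.0012744)) / 3 = -1.3338381
I_{3,1} = (4·(-1.3102201) − (-1.2506972)) / 3 = -1.3300611
I_{2,2} = (16·(-1.3338381) − (-1.4166816)) / 15 = -1.3283152
I_{3,2} = (16·(-1.3300611) − (-1.3338381)) / 15 = -1.3298093
I_{3,3} = -1.3298093 + (-1.3298093 − (-1.3283152))/63 = -1.3298330

-1.32983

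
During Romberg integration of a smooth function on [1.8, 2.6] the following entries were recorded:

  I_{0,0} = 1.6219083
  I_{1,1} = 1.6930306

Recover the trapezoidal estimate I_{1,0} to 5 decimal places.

From I_{1,1} = (4·I_{1,0} − I_{0,0})/3, solve for I_{1,0}:
4·I_{1,0} = 3·1.6930306 + 1.6219083 = 6.7010001
I_{1,0} = 1.6752500

1.67525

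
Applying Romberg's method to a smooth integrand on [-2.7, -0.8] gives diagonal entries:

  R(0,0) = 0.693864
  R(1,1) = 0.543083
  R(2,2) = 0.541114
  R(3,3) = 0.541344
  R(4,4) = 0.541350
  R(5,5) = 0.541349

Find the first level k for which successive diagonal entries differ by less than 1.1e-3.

k = 3

|R(1,1) − R(0,0)| = 0.150781 ≥ 1.1e-3
|R(2,2) − R(1,1)| = 0.001969 ≥ 1.1e-3
|R(3,3) − R(2,2)| = 0.000230 < 1.1e-3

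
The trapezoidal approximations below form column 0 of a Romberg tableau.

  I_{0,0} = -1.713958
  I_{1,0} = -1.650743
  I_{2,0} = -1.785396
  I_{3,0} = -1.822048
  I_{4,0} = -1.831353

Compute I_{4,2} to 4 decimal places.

Richardson extrapolation on the trapezoidal column (denominator 4−1=3):
I_{3,1} = (4·(-1.822048) − (-1.785396)) / 3 = -1.834265
I_{4,1} = -1.831353 + (-1.831353 − (-1.822048))/3 = -1.834455
I_{4,2} = -1.834455 + (-1.834455 − (-1.834265))/15 = -1.834468

-1.8345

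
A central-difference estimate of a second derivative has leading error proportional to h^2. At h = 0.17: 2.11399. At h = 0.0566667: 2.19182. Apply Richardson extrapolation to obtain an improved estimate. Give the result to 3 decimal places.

The leading error scales as h^2; refining by a factor of 3 reduces it by 3^2 = 9.
Extrapolated value = (9·A(h/3) − A(h)) / (9 − 1)
= (9·2.19182 − 2.11399) / 8
= 17.61239 / 8 = 2.20155

2.202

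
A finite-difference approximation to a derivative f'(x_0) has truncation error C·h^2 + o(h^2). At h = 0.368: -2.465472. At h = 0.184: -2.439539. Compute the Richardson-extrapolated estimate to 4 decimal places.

Extrapolated value = (4·A(h/2) − A(h)) / (4 − 1)
= (4·(-2.439539) − (-2.465472)) / 3
= -7.292684 / 3 = -2.430895

-2.4309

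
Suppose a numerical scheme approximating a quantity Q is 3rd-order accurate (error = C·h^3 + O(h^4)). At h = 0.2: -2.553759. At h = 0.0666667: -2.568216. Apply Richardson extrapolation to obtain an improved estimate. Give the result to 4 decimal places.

-2.5688

Extrapolated value = (27·A(h/3) − A(h)) / (27 − 1)
= (27·(-2.568216) − (-2.553759)) / 26
= -66.788073 / 26 = -2.568772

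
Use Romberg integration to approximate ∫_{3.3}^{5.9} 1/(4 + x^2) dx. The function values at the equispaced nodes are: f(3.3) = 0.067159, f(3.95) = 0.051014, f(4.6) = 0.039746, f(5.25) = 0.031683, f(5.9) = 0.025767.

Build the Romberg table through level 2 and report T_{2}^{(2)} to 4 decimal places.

T_{0}^{(0)} (trapezoid, 1 panel, h=2.6000): 0.120804
T_{1}^{(0)} (trapezoid, 2 panels, h=1.3000): 0.112072
T_{2}^{(0)} (trapezoid, 4 panels, h=0.6500): 0.109789
T_{1}^{(1)} = 0.112072 + (0.112072 − 0.120804)/3 = 0.109161
T_{2}^{(1)} = 0.109789 + (0.109789 − 0.112072)/3 = 0.109028
T_{2}^{(2)} = 0.109028 + (0.109028 − 0.109161)/15 = 0.109019

0.1090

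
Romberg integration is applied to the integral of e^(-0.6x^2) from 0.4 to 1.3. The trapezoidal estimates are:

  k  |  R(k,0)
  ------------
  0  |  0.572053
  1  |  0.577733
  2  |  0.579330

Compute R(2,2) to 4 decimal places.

0.5799

R(1,1) = (4·0.577733 − 0.572053) / 3 = 0.579626
R(2,1) = (4·0.579330 − 0.577733) / 3 = 0.579862
R(2,2) = (16·0.579862 − 0.579626) / 15 = 0.579878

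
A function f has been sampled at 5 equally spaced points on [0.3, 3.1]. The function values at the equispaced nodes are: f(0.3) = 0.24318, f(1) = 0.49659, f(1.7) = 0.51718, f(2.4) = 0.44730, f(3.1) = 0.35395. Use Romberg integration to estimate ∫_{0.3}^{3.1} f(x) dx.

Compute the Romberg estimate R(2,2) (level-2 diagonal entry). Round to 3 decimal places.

R(0,0) (trapezoid, 1 panel, h=2.8000): 0.83598
R(1,0) (trapezoid, 2 panels, h=1.4000): 1.14204
R(2,0) (trapezoid, 4 panels, h=0.7000): 1.23174
R(1,1) = 1.14204 + (1.14204 − 0.83598)/3 = 1.24406
R(2,1) = 1.23174 + (1.23174 − 1.14204)/3 = 1.26164
R(2,2) = 1.26164 + (1.26164 − 1.24406)/15 = 1.26281

1.263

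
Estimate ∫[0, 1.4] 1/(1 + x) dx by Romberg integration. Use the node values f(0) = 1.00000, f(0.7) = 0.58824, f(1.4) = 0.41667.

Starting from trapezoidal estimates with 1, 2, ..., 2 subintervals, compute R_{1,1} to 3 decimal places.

0.880

R_{0,0} (trapezoid, 1 panel, h=1.4000): 0.99167
R_{1,0} (trapezoid, 2 panels, h=0.7000): 0.90760
R_{1,1} = 0.90760 + (0.90760 − 0.99167)/3 = 0.87958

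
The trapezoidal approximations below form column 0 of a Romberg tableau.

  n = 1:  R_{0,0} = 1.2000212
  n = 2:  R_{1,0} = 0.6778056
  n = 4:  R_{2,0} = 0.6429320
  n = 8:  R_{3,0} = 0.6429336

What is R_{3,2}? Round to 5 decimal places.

R_{2,1} = 0.6429320 + (0.6429320 − 0.6778056)/3 = 0.6313075
R_{3,1} = 0.6429336 + (0.6429336 − 0.6429320)/3 = 0.6429341
R_{3,2} = (16·0.6429341 − 0.6313075) / 15 = 0.6437092

0.64371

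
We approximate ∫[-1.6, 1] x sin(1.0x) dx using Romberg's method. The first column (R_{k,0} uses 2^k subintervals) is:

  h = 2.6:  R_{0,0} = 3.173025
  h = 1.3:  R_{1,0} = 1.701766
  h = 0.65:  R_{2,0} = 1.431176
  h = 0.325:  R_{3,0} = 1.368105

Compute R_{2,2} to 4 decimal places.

1.3496

R_{1,1} = 1.701766 + (1.701766 − 3.173025)/3 = 1.211346
R_{2,1} = (4·1.431176 − 1.701766) / 3 = 1.340979
R_{2,2} = (16·1.340979 − 1.211346) / 15 = 1.349621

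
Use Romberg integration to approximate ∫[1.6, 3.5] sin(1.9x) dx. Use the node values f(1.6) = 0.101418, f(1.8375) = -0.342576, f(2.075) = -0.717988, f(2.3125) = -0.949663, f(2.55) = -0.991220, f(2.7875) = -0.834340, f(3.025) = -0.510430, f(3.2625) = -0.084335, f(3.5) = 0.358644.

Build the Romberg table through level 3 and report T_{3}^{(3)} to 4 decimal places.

T_{0}^{(0)} (trapezoid, 1 panel, h=1.9000): 0.437059
T_{1}^{(0)} (trapezoid, 2 panels, h=0.9500): -0.723130
T_{2}^{(0)} (trapezoid, 4 panels, h=0.4750): -0.945063
T_{3}^{(0)} (trapezoid, 8 panels, h=0.2375): -0.997624
T_{1}^{(1)} = -0.723130 + (-0.723130 − 0.437059)/3 = -1.109860
T_{2}^{(1)} = -0.945063 + (-0.945063 − (-0.723130))/3 = -1.019041
T_{3}^{(1)} = -0.997624 + (-0.997624 − (-0.945063))/3 = -1.015144
T_{2}^{(2)} = -1.019041 + (-1.019041 − (-1.109860))/15 = -1.012986
T_{3}^{(2)} = -1.015144 + (-1.015144 − (-1.019041))/15 = -1.014884
T_{3}^{(3)} = -1.014884 + (-1.014884 − (-1.012986))/63 = -1.014914

-1.0149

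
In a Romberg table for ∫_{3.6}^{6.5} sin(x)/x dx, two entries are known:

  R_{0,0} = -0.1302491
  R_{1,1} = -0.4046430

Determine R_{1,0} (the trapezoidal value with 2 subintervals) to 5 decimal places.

From R_{1,1} = (4·R_{1,0} − R_{0,0})/3, solve for R_{1,0}:
4·R_{1,0} = 3·(-0.4046430) + (-0.1302491) = -1.3441781
R_{1,0} = -0.3360445

-0.33604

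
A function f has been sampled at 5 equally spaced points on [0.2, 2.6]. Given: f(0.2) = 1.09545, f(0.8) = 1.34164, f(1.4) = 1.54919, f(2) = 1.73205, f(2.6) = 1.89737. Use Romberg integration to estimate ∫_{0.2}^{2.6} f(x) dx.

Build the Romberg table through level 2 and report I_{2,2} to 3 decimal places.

I_{0,0} (trapezoid, 1 panel, h=2.4000): 3.59138
I_{1,0} (trapezoid, 2 panels, h=1.2000): 3.65472
I_{2,0} (trapezoid, 4 panels, h=0.6000): 3.67157
I_{1,1} = 3.65472 + (3.65472 − 3.59138)/3 = 3.67583
I_{2,1} = 3.67157 + (3.67157 − 3.65472)/3 = 3.67719
I_{2,2} = 3.67719 + (3.67719 − 3.67583)/15 = 3.67728

3.677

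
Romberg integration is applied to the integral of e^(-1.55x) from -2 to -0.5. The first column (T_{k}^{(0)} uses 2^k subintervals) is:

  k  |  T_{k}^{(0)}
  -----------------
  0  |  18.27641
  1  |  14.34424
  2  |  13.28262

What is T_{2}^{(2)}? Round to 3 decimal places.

Richardson extrapolation on the trapezoidal column (denominator 4−1=3):
T_{1}^{(1)} = 14.34424 + (14.34424 − 18.27641)/3 = 13.03352
T_{2}^{(1)} = 13.28262 + (13.28262 − 14.34424)/3 = 12.92875
T_{2}^{(2)} = 12.92875 + (12.92875 − 13.03352)/15 = 12.92177

12.922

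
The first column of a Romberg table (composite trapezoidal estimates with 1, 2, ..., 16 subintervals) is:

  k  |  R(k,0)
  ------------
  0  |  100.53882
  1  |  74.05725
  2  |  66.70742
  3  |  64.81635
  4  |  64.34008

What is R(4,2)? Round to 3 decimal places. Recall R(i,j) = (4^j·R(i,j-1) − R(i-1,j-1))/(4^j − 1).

64.181

Richardson extrapolation on the trapezoidal column (denominator 4−1=3):
R(3,1) = 64.81635 + (64.81635 − 66.70742)/3 = 64.18599
R(4,1) = (4·64.34008 − 64.81635) / 3 = 64.18132
R(4,2) = (16·64.18132 − 64.18599) / 15 = 64.18101
(Column j=1 coincides with Simpson's rule on the same nodes.)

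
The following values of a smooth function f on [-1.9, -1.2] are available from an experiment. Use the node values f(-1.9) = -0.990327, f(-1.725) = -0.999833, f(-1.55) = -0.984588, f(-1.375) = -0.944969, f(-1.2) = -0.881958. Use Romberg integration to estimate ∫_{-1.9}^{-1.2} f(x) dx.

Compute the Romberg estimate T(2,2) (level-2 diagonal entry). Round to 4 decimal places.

T(0,0) (trapezoid, 1 panel, h=0.7000): -0.655300
T(1,0) (trapezoid, 2 panels, h=0.3500): -0.672256
T(2,0) (trapezoid, 4 panels, h=0.1750): -0.676468
T(1,1) = -0.672256 + (-0.672256 − (-0.655300))/3 = -0.677908
T(2,1) = -0.676468 + (-0.676468 − (-0.672256))/3 = -0.677872
T(2,2) = -0.677872 + (-0.677872 − (-0.677908))/15 = -0.677870

-0.6779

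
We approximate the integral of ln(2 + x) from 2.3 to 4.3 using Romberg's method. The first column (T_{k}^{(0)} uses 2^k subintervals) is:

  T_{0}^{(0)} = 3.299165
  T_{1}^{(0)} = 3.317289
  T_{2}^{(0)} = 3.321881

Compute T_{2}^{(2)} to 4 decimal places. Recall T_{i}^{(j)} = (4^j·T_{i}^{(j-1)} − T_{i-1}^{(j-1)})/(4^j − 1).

3.3234

T_{1}^{(1)} = 3.317289 + (3.317289 − 3.299165)/3 = 3.323330
T_{2}^{(1)} = 3.321881 + (3.321881 − 3.317289)/3 = 3.323412
T_{2}^{(2)} = 3.323412 + (3.323412 − 3.323330)/15 = 3.323417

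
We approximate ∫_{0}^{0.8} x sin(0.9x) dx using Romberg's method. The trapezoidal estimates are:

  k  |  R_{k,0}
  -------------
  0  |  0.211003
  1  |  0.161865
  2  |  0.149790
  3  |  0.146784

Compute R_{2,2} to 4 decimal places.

R_{1,1} = 0.161865 + (0.161865 − 0.211003)/3 = 0.145486
R_{2,1} = 0.149790 + (0.149790 − 0.161865)/3 = 0.145765
R_{2,2} = (16·0.145765 − 0.145486) / 15 = 0.145784
(Column j=1 coincides with Simpson's rule on the same nodes.)

0.1458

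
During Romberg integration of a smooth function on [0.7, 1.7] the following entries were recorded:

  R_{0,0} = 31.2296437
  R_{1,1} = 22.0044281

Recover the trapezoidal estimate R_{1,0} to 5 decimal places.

From R_{1,1} = (4·R_{1,0} − R_{0,0})/3, solve for R_{1,0}:
4·R_{1,0} = 3·22.0044281 + 31.2296437 = 97.2429280
R_{1,0} = 24.3107320

24.31073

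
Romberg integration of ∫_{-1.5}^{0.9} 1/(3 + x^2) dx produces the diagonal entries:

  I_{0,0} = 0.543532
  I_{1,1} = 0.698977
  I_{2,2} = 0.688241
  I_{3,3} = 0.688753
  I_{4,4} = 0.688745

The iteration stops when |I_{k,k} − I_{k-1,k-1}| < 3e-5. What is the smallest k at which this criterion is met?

k = 4

|I_{1,1} − I_{0,0}| = 0.155445 ≥ 3e-5
|I_{2,2} − I_{1,1}| = 0.010736 ≥ 3e-5
|I_{3,3} − I_{2,2}| = 0.000512 ≥ 3e-5
|I_{4,4} − I_{3,3}| = 0.000008 < 3e-5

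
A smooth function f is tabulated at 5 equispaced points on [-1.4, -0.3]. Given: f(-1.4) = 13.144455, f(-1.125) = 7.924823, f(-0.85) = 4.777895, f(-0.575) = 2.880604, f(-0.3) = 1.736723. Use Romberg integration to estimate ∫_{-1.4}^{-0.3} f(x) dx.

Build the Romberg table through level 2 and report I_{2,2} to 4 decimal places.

I_{0,0} (trapezoid, 1 panel, h=1.1000): 8.184648
I_{1,0} (trapezoid, 2 panels, h=0.5500): 6.720166
I_{2,0} (trapezoid, 4 panels, h=0.2750): 6.331576
I_{1,1} = 6.720166 + (6.720166 − 8.184648)/3 = 6.232005
I_{2,1} = 6.331576 + (6.331576 − 6.720166)/3 = 6.202046
I_{2,2} = 6.202046 + (6.202046 − 6.232005)/15 = 6.200049

6.2000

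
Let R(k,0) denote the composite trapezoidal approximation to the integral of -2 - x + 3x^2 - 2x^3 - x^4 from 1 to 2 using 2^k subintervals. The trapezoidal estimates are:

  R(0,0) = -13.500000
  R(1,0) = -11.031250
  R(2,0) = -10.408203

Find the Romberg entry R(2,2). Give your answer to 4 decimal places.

R(1,1) = -11.031250 + (-11.031250 − (-13.500000))/3 = -10.208333
R(2,1) = -10.408203 + (-10.408203 − (-11.031250))/3 = -10.200521
R(2,2) = -10.200521 + (-10.200521 − (-10.208333))/15 = -10.200000

-10.2000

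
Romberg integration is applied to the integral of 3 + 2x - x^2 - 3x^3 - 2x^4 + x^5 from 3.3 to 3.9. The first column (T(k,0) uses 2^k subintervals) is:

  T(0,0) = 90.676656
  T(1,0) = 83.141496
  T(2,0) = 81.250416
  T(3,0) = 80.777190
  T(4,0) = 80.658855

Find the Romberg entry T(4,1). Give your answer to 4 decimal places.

80.6194

Richardson extrapolation on the trapezoidal column (denominator 4−1=3):
T(4,1) = 80.658855 + (80.658855 − 80.777190)/3 = 80.619410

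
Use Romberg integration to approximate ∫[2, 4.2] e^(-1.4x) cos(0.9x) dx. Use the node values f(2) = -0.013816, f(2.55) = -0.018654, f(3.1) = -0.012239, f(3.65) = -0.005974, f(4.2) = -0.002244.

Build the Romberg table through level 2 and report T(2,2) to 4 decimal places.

T(0,0) (trapezoid, 1 panel, h=2.2000): -0.017666
T(1,0) (trapezoid, 2 panels, h=1.1000): -0.022296
T(2,0) (trapezoid, 4 panels, h=0.5500): -0.024693
T(1,1) = -0.022296 + (-0.022296 − (-0.017666))/3 = -0.023839
T(2,1) = -0.024693 + (-0.024693 − (-0.022296))/3 = -0.025492
T(2,2) = -0.025492 + (-0.025492 − (-0.023839))/15 = -0.025602

-0.0256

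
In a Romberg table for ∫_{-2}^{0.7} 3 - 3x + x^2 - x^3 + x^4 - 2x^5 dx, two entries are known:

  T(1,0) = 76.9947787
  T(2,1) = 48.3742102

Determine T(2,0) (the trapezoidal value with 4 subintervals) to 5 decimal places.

From T(2,1) = (4·T(2,0) − T(1,0))/3, solve for T(2,0):
4·T(2,0) = 3·48.3742102 + 76.9947787 = 222.1174093
T(2,0) = 55.5293523

55.52935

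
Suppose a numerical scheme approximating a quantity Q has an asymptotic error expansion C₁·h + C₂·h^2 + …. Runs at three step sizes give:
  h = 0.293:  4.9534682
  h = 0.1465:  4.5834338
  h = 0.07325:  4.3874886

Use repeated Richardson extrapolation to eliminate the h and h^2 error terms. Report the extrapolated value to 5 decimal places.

First eliminate the h term (factor 2^1 = 2):
  B₁ = (2·4.5834338 − 4.9534682)/1 = 4.2133994
  B₂ = (2·4.3874886 − 4.5834338)/1 = 4.1915434
Then eliminate the h^2 term (factor 2^2 = 4):
  (4·4.1915434 − 4.2133994)/3 = 4.1842581

4.18426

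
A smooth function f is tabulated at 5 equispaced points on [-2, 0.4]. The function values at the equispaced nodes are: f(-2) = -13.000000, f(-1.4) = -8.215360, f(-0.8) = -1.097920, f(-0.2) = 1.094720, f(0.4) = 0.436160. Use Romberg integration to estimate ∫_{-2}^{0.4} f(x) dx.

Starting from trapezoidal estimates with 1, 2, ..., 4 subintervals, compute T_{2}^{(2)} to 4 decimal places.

-8.7729

T_{0}^{(0)} (trapezoid, 1 panel, h=2.4000): -15.076608
T_{1}^{(0)} (trapezoid, 2 panels, h=1.2000): -8.855808
T_{2}^{(0)} (trapezoid, 4 panels, h=0.6000): -8.700288
T_{1}^{(1)} = -8.855808 + (-8.855808 − (-15.076608))/3 = -6.782208
T_{2}^{(1)} = -8.700288 + (-8.700288 − (-8.855808))/3 = -8.648448
T_{2}^{(2)} = -8.648448 + (-8.648448 − (-6.782208))/15 = -8.772864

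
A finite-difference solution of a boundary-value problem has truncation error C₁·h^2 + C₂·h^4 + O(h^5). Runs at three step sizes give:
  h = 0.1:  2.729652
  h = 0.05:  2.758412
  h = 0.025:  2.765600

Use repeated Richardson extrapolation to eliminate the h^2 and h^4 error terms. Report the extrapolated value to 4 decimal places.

2.7680

First eliminate the h^2 term (factor 2^2 = 4):
  B₁ = (4·2.758412 − 2.729652)/3 = 2.767999
  B₂ = (4·2.765600 − 2.758412)/3 = 2.767996
Then eliminate the h^4 term (factor 2^4 = 16):
  (16·2.767996 − 2.767999)/15 = 2.767996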